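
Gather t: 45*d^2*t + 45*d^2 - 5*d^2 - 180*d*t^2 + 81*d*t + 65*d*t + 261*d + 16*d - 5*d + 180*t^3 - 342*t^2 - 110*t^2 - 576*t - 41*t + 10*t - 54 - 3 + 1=40*d^2 + 272*d + 180*t^3 + t^2*(-180*d - 452) + t*(45*d^2 + 146*d - 607) - 56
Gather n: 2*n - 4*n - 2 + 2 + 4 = 4 - 2*n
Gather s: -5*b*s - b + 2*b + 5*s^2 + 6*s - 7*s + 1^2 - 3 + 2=b + 5*s^2 + s*(-5*b - 1)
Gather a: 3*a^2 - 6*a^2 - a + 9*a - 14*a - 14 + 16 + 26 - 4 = -3*a^2 - 6*a + 24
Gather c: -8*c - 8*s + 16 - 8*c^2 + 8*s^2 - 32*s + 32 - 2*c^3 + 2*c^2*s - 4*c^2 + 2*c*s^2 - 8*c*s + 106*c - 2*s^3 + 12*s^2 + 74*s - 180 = -2*c^3 + c^2*(2*s - 12) + c*(2*s^2 - 8*s + 98) - 2*s^3 + 20*s^2 + 34*s - 132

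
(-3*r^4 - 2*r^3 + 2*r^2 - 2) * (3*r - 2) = -9*r^5 + 10*r^3 - 4*r^2 - 6*r + 4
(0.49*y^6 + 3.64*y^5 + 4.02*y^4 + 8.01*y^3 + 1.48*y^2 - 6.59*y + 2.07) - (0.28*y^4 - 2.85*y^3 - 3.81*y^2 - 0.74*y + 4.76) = 0.49*y^6 + 3.64*y^5 + 3.74*y^4 + 10.86*y^3 + 5.29*y^2 - 5.85*y - 2.69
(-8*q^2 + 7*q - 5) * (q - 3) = -8*q^3 + 31*q^2 - 26*q + 15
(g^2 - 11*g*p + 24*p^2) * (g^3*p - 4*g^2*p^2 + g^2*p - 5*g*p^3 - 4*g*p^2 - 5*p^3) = g^5*p - 15*g^4*p^2 + g^4*p + 63*g^3*p^3 - 15*g^3*p^2 - 41*g^2*p^4 + 63*g^2*p^3 - 120*g*p^5 - 41*g*p^4 - 120*p^5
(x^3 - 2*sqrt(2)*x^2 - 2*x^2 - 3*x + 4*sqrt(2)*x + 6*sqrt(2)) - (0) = x^3 - 2*sqrt(2)*x^2 - 2*x^2 - 3*x + 4*sqrt(2)*x + 6*sqrt(2)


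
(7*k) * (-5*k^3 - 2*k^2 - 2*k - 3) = -35*k^4 - 14*k^3 - 14*k^2 - 21*k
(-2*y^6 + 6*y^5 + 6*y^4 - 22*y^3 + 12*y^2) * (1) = -2*y^6 + 6*y^5 + 6*y^4 - 22*y^3 + 12*y^2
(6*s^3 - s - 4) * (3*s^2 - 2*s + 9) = 18*s^5 - 12*s^4 + 51*s^3 - 10*s^2 - s - 36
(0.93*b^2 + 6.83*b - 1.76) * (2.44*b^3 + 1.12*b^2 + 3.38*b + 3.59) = 2.2692*b^5 + 17.7068*b^4 + 6.4986*b^3 + 24.4529*b^2 + 18.5709*b - 6.3184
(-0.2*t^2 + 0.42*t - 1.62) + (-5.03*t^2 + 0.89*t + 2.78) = -5.23*t^2 + 1.31*t + 1.16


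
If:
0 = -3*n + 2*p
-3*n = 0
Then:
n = 0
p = 0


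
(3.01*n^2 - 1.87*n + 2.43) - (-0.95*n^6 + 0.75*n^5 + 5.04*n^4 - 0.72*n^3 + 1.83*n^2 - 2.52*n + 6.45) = 0.95*n^6 - 0.75*n^5 - 5.04*n^4 + 0.72*n^3 + 1.18*n^2 + 0.65*n - 4.02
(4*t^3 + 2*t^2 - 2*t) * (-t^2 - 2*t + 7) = -4*t^5 - 10*t^4 + 26*t^3 + 18*t^2 - 14*t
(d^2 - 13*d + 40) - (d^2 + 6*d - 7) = 47 - 19*d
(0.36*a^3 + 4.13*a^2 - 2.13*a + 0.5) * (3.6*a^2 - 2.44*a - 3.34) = 1.296*a^5 + 13.9896*a^4 - 18.9476*a^3 - 6.797*a^2 + 5.8942*a - 1.67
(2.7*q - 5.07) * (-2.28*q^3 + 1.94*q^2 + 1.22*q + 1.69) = -6.156*q^4 + 16.7976*q^3 - 6.5418*q^2 - 1.6224*q - 8.5683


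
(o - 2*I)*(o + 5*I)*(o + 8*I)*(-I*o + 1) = -I*o^4 + 12*o^3 + 25*I*o^2 + 66*o + 80*I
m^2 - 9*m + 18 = (m - 6)*(m - 3)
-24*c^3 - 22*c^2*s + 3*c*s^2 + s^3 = (-4*c + s)*(c + s)*(6*c + s)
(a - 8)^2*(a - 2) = a^3 - 18*a^2 + 96*a - 128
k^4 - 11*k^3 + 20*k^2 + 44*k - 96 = (k - 8)*(k - 3)*(k - 2)*(k + 2)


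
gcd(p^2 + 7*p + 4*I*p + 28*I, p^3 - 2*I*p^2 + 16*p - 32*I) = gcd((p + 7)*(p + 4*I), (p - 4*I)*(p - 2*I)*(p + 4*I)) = p + 4*I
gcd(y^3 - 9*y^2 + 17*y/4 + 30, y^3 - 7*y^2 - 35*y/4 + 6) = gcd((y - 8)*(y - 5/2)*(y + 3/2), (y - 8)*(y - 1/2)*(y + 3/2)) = y^2 - 13*y/2 - 12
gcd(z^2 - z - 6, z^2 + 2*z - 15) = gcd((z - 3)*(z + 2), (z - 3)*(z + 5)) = z - 3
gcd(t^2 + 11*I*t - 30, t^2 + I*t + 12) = 1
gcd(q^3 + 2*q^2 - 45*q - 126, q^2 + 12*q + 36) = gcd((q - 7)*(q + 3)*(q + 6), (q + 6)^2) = q + 6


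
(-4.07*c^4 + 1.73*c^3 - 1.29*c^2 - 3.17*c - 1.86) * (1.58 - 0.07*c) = 0.2849*c^5 - 6.5517*c^4 + 2.8237*c^3 - 1.8163*c^2 - 4.8784*c - 2.9388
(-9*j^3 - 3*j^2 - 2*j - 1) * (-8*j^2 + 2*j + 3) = 72*j^5 + 6*j^4 - 17*j^3 - 5*j^2 - 8*j - 3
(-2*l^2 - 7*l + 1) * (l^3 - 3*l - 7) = -2*l^5 - 7*l^4 + 7*l^3 + 35*l^2 + 46*l - 7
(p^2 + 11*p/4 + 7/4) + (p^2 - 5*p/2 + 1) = 2*p^2 + p/4 + 11/4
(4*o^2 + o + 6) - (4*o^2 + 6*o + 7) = -5*o - 1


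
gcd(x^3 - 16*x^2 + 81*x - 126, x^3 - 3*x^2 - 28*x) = x - 7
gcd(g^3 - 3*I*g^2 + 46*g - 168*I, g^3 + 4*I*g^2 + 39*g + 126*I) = g^2 + I*g + 42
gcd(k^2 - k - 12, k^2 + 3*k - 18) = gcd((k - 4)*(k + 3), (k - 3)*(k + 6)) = 1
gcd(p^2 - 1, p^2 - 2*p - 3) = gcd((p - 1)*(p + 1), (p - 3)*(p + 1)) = p + 1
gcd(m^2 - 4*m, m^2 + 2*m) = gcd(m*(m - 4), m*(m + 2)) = m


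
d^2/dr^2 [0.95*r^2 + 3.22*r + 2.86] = 1.90000000000000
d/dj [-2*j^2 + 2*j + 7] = 2 - 4*j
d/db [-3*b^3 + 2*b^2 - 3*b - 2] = -9*b^2 + 4*b - 3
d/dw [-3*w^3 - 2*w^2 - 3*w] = -9*w^2 - 4*w - 3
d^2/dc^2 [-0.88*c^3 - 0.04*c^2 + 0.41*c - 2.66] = -5.28*c - 0.08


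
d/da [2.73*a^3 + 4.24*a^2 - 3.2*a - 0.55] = 8.19*a^2 + 8.48*a - 3.2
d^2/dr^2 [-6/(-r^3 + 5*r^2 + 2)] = 12*(-r^2*(3*r - 10)^2 + (5 - 3*r)*(-r^3 + 5*r^2 + 2))/(-r^3 + 5*r^2 + 2)^3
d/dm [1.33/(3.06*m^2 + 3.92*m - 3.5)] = (-8.1396*m - 5.2136)/(3.06*m^2 + 3.92*m - 3.5)^2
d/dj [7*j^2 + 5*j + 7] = 14*j + 5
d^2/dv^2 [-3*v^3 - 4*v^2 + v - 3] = -18*v - 8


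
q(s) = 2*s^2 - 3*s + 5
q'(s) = 4*s - 3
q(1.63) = 5.42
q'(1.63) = 3.52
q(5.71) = 53.08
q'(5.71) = 19.84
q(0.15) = 4.60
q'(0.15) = -2.40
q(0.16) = 4.57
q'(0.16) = -2.36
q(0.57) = 3.94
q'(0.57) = -0.72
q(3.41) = 18.03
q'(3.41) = 10.64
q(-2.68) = 27.40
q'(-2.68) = -13.72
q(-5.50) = 82.00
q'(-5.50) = -25.00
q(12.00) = 257.00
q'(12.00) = 45.00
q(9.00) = 140.00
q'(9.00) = 33.00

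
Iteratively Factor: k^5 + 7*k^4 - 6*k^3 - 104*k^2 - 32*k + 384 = (k + 4)*(k^4 + 3*k^3 - 18*k^2 - 32*k + 96) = (k - 3)*(k + 4)*(k^3 + 6*k^2 - 32) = (k - 3)*(k - 2)*(k + 4)*(k^2 + 8*k + 16) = (k - 3)*(k - 2)*(k + 4)^2*(k + 4)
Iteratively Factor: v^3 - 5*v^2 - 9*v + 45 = (v + 3)*(v^2 - 8*v + 15) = (v - 3)*(v + 3)*(v - 5)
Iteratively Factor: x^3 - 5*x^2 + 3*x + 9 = (x + 1)*(x^2 - 6*x + 9) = (x - 3)*(x + 1)*(x - 3)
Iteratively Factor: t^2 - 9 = (t - 3)*(t + 3)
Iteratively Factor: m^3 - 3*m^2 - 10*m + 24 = (m - 4)*(m^2 + m - 6) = (m - 4)*(m - 2)*(m + 3)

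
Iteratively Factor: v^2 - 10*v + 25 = (v - 5)*(v - 5)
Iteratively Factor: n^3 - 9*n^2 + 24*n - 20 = (n - 2)*(n^2 - 7*n + 10) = (n - 5)*(n - 2)*(n - 2)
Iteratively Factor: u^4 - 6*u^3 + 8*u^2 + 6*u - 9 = (u - 3)*(u^3 - 3*u^2 - u + 3) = (u - 3)^2*(u^2 - 1) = (u - 3)^2*(u - 1)*(u + 1)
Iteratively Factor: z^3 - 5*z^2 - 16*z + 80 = (z + 4)*(z^2 - 9*z + 20) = (z - 4)*(z + 4)*(z - 5)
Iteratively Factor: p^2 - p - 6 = (p + 2)*(p - 3)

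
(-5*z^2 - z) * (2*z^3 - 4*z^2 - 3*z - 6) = -10*z^5 + 18*z^4 + 19*z^3 + 33*z^2 + 6*z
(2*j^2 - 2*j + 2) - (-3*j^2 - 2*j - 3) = 5*j^2 + 5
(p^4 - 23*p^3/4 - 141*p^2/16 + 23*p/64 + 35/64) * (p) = p^5 - 23*p^4/4 - 141*p^3/16 + 23*p^2/64 + 35*p/64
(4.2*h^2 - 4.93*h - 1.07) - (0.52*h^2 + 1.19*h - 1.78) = 3.68*h^2 - 6.12*h + 0.71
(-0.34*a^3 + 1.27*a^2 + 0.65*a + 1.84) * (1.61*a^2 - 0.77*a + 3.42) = -0.5474*a^5 + 2.3065*a^4 - 1.0942*a^3 + 6.8053*a^2 + 0.8062*a + 6.2928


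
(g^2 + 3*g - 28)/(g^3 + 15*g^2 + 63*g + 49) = (g - 4)/(g^2 + 8*g + 7)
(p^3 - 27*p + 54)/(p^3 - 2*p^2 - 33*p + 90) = (p - 3)/(p - 5)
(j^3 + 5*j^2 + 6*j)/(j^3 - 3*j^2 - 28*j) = (j^2 + 5*j + 6)/(j^2 - 3*j - 28)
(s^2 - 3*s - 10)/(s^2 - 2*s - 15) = (s + 2)/(s + 3)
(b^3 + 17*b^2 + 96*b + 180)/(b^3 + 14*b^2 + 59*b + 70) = (b^2 + 12*b + 36)/(b^2 + 9*b + 14)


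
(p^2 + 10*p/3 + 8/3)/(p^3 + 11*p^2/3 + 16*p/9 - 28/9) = 3*(3*p + 4)/(9*p^2 + 15*p - 14)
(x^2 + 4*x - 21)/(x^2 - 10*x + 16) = (x^2 + 4*x - 21)/(x^2 - 10*x + 16)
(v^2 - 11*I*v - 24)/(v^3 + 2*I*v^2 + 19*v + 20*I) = (v^2 - 11*I*v - 24)/(v^3 + 2*I*v^2 + 19*v + 20*I)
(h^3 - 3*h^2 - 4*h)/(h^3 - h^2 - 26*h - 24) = h*(h - 4)/(h^2 - 2*h - 24)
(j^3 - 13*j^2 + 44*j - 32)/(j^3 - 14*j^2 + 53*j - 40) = (j - 4)/(j - 5)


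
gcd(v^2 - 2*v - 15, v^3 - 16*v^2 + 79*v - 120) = v - 5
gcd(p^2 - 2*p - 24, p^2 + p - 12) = p + 4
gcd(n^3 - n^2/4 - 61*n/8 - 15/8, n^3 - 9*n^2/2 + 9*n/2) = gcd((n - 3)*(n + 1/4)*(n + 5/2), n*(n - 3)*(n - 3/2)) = n - 3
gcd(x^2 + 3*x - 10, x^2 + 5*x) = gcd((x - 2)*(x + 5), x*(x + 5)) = x + 5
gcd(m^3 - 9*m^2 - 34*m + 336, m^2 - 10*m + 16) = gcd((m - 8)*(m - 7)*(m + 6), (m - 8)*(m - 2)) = m - 8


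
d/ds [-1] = 0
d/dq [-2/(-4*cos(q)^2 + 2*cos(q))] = (-sin(q)/cos(q)^2 + 4*tan(q))/(2*cos(q) - 1)^2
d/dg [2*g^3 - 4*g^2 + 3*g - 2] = 6*g^2 - 8*g + 3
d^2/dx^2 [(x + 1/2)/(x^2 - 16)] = (x^2*(8*x + 4) + (-6*x - 1)*(x^2 - 16))/(x^2 - 16)^3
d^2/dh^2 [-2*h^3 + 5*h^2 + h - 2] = 10 - 12*h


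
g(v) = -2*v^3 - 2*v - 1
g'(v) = -6*v^2 - 2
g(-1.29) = 5.87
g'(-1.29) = -11.98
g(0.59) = -2.59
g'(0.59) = -4.09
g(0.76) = -3.40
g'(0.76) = -5.47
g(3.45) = -90.03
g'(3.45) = -73.42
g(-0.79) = 1.57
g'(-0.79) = -5.74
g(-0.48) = 0.18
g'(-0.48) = -3.38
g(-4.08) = 142.99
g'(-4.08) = -101.88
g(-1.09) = 3.77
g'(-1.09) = -9.13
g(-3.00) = 59.00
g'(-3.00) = -56.00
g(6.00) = -445.00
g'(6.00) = -218.00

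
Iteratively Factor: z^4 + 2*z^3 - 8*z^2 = (z)*(z^3 + 2*z^2 - 8*z) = z^2*(z^2 + 2*z - 8) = z^2*(z - 2)*(z + 4)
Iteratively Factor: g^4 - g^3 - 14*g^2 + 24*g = (g)*(g^3 - g^2 - 14*g + 24) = g*(g - 2)*(g^2 + g - 12) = g*(g - 3)*(g - 2)*(g + 4)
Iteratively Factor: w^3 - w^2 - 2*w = (w + 1)*(w^2 - 2*w) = (w - 2)*(w + 1)*(w)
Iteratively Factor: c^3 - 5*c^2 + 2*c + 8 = (c - 4)*(c^2 - c - 2) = (c - 4)*(c - 2)*(c + 1)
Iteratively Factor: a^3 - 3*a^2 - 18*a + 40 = (a - 2)*(a^2 - a - 20) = (a - 5)*(a - 2)*(a + 4)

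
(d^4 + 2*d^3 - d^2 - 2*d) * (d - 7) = d^5 - 5*d^4 - 15*d^3 + 5*d^2 + 14*d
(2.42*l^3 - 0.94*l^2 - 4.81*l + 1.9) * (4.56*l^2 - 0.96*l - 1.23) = 11.0352*l^5 - 6.6096*l^4 - 24.0078*l^3 + 14.4378*l^2 + 4.0923*l - 2.337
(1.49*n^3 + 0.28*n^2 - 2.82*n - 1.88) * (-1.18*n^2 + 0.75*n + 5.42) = -1.7582*n^5 + 0.7871*n^4 + 11.6134*n^3 + 1.621*n^2 - 16.6944*n - 10.1896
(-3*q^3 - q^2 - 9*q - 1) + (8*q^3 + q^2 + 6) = 5*q^3 - 9*q + 5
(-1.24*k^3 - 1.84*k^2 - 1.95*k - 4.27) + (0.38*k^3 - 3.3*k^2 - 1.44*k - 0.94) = -0.86*k^3 - 5.14*k^2 - 3.39*k - 5.21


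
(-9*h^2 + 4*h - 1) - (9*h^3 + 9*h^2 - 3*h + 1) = -9*h^3 - 18*h^2 + 7*h - 2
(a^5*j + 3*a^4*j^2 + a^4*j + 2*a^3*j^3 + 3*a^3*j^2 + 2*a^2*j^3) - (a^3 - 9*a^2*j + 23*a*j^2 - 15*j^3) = a^5*j + 3*a^4*j^2 + a^4*j + 2*a^3*j^3 + 3*a^3*j^2 - a^3 + 2*a^2*j^3 + 9*a^2*j - 23*a*j^2 + 15*j^3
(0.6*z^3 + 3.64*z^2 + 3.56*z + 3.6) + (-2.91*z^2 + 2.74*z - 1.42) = 0.6*z^3 + 0.73*z^2 + 6.3*z + 2.18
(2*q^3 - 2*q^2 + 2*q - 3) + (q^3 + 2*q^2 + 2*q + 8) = 3*q^3 + 4*q + 5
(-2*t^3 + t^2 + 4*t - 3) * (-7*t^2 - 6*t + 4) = 14*t^5 + 5*t^4 - 42*t^3 + t^2 + 34*t - 12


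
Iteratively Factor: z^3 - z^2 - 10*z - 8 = (z + 2)*(z^2 - 3*z - 4) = (z + 1)*(z + 2)*(z - 4)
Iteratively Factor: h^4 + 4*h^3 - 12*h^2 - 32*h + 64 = (h + 4)*(h^3 - 12*h + 16) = (h - 2)*(h + 4)*(h^2 + 2*h - 8) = (h - 2)*(h + 4)^2*(h - 2)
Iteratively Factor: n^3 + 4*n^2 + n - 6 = (n - 1)*(n^2 + 5*n + 6) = (n - 1)*(n + 3)*(n + 2)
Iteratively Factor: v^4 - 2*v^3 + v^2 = (v)*(v^3 - 2*v^2 + v) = v*(v - 1)*(v^2 - v) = v*(v - 1)^2*(v)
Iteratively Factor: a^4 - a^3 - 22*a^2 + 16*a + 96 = (a - 3)*(a^3 + 2*a^2 - 16*a - 32) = (a - 3)*(a + 4)*(a^2 - 2*a - 8) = (a - 4)*(a - 3)*(a + 4)*(a + 2)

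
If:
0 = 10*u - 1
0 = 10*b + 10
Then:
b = -1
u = 1/10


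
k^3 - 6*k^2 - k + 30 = (k - 5)*(k - 3)*(k + 2)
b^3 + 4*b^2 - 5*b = b*(b - 1)*(b + 5)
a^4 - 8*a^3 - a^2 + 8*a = a*(a - 8)*(a - 1)*(a + 1)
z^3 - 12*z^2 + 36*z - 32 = (z - 8)*(z - 2)^2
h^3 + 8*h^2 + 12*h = h*(h + 2)*(h + 6)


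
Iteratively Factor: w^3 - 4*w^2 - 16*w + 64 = (w - 4)*(w^2 - 16) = (w - 4)*(w + 4)*(w - 4)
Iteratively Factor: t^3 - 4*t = (t - 2)*(t^2 + 2*t) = (t - 2)*(t + 2)*(t)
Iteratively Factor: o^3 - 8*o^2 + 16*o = (o)*(o^2 - 8*o + 16) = o*(o - 4)*(o - 4)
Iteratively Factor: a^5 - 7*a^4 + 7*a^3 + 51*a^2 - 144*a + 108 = (a - 3)*(a^4 - 4*a^3 - 5*a^2 + 36*a - 36) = (a - 3)*(a + 3)*(a^3 - 7*a^2 + 16*a - 12) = (a - 3)*(a - 2)*(a + 3)*(a^2 - 5*a + 6) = (a - 3)^2*(a - 2)*(a + 3)*(a - 2)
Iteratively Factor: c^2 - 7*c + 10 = (c - 5)*(c - 2)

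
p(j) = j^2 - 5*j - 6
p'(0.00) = -5.00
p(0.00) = -6.00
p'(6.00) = 7.00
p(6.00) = 0.00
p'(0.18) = -4.64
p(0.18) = -6.87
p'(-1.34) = -7.68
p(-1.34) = 2.50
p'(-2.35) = -9.70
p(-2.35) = 11.27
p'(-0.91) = -6.82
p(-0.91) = -0.62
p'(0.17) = -4.66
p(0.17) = -6.82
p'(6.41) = 7.82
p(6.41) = 3.04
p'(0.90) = -3.20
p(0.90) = -9.69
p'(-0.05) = -5.10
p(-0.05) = -5.75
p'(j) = 2*j - 5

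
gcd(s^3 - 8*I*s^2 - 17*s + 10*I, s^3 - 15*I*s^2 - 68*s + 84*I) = s - 2*I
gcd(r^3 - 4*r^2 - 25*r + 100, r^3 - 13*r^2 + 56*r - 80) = r^2 - 9*r + 20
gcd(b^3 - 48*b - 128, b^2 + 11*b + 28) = b + 4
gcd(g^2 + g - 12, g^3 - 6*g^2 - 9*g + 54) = g - 3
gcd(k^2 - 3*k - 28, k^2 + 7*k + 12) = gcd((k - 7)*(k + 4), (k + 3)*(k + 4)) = k + 4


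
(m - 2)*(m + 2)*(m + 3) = m^3 + 3*m^2 - 4*m - 12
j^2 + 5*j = j*(j + 5)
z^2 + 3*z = z*(z + 3)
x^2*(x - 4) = x^3 - 4*x^2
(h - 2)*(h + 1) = h^2 - h - 2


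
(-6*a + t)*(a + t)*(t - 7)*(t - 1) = -6*a^2*t^2 + 48*a^2*t - 42*a^2 - 5*a*t^3 + 40*a*t^2 - 35*a*t + t^4 - 8*t^3 + 7*t^2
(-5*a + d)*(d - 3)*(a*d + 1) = -5*a^2*d^2 + 15*a^2*d + a*d^3 - 3*a*d^2 - 5*a*d + 15*a + d^2 - 3*d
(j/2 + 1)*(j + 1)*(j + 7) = j^3/2 + 5*j^2 + 23*j/2 + 7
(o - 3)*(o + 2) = o^2 - o - 6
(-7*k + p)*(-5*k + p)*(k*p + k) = 35*k^3*p + 35*k^3 - 12*k^2*p^2 - 12*k^2*p + k*p^3 + k*p^2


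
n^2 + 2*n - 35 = (n - 5)*(n + 7)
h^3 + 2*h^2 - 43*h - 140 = (h - 7)*(h + 4)*(h + 5)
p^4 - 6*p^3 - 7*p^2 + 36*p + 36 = (p - 6)*(p - 3)*(p + 1)*(p + 2)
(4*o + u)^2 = 16*o^2 + 8*o*u + u^2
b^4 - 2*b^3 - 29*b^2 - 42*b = b*(b - 7)*(b + 2)*(b + 3)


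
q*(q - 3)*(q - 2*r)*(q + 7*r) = q^4 + 5*q^3*r - 3*q^3 - 14*q^2*r^2 - 15*q^2*r + 42*q*r^2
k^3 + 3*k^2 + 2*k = k*(k + 1)*(k + 2)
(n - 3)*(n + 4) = n^2 + n - 12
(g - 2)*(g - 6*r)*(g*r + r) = g^3*r - 6*g^2*r^2 - g^2*r + 6*g*r^2 - 2*g*r + 12*r^2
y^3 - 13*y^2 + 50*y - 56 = (y - 7)*(y - 4)*(y - 2)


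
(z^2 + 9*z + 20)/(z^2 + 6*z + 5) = (z + 4)/(z + 1)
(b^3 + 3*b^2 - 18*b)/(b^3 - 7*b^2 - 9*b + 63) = b*(b + 6)/(b^2 - 4*b - 21)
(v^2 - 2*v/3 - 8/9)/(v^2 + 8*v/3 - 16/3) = (v + 2/3)/(v + 4)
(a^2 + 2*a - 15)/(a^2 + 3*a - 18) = (a + 5)/(a + 6)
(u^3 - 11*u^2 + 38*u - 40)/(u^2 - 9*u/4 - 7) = 4*(u^2 - 7*u + 10)/(4*u + 7)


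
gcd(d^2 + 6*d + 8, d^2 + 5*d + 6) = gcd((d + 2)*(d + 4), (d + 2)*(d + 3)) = d + 2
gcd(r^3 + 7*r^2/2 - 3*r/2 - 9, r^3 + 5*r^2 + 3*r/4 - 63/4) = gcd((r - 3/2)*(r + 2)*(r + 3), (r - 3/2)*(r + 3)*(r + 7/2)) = r^2 + 3*r/2 - 9/2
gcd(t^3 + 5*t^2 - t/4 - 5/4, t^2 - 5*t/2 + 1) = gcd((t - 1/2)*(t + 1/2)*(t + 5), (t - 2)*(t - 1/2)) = t - 1/2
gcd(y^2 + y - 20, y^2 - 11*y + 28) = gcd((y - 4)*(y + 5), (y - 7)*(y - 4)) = y - 4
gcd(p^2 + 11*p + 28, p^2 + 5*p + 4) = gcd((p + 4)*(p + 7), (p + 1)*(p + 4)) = p + 4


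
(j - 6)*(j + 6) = j^2 - 36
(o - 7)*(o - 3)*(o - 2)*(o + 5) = o^4 - 7*o^3 - 19*o^2 + 163*o - 210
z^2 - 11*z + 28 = (z - 7)*(z - 4)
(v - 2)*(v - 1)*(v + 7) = v^3 + 4*v^2 - 19*v + 14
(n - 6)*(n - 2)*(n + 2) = n^3 - 6*n^2 - 4*n + 24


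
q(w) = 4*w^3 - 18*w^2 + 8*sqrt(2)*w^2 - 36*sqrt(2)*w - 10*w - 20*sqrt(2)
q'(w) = 12*w^2 - 36*w + 16*sqrt(2)*w - 36*sqrt(2) - 10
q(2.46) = -159.04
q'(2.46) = -21.19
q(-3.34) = -48.47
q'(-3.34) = 117.62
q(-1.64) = 35.98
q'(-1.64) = -6.71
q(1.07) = -96.21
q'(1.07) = -61.48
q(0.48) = -58.62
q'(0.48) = -64.57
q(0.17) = -38.81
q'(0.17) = -62.84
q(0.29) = -46.41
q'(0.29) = -63.78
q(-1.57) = 35.39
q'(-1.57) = -10.34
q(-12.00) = -7172.17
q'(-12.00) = 1827.56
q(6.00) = 229.54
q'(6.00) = 290.85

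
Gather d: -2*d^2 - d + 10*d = -2*d^2 + 9*d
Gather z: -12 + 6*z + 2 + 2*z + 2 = 8*z - 8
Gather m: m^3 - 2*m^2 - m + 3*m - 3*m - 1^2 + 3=m^3 - 2*m^2 - m + 2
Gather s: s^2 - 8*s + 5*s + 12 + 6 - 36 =s^2 - 3*s - 18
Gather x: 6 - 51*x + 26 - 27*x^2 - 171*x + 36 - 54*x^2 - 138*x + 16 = -81*x^2 - 360*x + 84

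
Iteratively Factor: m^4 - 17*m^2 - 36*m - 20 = (m + 2)*(m^3 - 2*m^2 - 13*m - 10) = (m + 2)^2*(m^2 - 4*m - 5) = (m - 5)*(m + 2)^2*(m + 1)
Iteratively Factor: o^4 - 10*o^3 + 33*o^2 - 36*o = (o - 4)*(o^3 - 6*o^2 + 9*o) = o*(o - 4)*(o^2 - 6*o + 9) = o*(o - 4)*(o - 3)*(o - 3)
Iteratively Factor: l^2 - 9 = (l - 3)*(l + 3)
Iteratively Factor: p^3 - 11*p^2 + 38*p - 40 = (p - 5)*(p^2 - 6*p + 8) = (p - 5)*(p - 2)*(p - 4)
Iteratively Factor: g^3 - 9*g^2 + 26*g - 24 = (g - 4)*(g^2 - 5*g + 6) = (g - 4)*(g - 2)*(g - 3)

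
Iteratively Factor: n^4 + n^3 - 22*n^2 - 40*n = (n - 5)*(n^3 + 6*n^2 + 8*n) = (n - 5)*(n + 2)*(n^2 + 4*n) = (n - 5)*(n + 2)*(n + 4)*(n)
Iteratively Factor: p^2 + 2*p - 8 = (p - 2)*(p + 4)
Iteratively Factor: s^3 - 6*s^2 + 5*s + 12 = (s + 1)*(s^2 - 7*s + 12) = (s - 3)*(s + 1)*(s - 4)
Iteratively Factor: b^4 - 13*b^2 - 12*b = (b - 4)*(b^3 + 4*b^2 + 3*b) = (b - 4)*(b + 3)*(b^2 + b) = b*(b - 4)*(b + 3)*(b + 1)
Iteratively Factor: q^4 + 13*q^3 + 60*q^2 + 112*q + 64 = (q + 4)*(q^3 + 9*q^2 + 24*q + 16) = (q + 1)*(q + 4)*(q^2 + 8*q + 16) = (q + 1)*(q + 4)^2*(q + 4)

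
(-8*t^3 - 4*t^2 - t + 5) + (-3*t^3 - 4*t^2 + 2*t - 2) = -11*t^3 - 8*t^2 + t + 3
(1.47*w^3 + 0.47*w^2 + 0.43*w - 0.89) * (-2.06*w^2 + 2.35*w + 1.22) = -3.0282*w^5 + 2.4863*w^4 + 2.0121*w^3 + 3.4173*w^2 - 1.5669*w - 1.0858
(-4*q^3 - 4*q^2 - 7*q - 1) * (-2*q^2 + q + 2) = 8*q^5 + 4*q^4 + 2*q^3 - 13*q^2 - 15*q - 2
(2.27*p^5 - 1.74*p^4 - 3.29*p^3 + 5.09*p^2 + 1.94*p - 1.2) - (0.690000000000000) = 2.27*p^5 - 1.74*p^4 - 3.29*p^3 + 5.09*p^2 + 1.94*p - 1.89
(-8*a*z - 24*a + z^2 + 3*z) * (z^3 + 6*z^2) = -8*a*z^4 - 72*a*z^3 - 144*a*z^2 + z^5 + 9*z^4 + 18*z^3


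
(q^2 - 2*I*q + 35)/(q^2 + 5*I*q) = (q - 7*I)/q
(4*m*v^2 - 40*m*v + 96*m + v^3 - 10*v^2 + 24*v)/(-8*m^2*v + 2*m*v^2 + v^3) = (v^2 - 10*v + 24)/(v*(-2*m + v))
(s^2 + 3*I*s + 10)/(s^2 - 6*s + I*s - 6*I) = (s^2 + 3*I*s + 10)/(s^2 + s*(-6 + I) - 6*I)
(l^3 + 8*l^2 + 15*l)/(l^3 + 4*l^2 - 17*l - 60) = l/(l - 4)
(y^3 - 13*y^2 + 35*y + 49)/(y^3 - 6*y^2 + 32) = (y^3 - 13*y^2 + 35*y + 49)/(y^3 - 6*y^2 + 32)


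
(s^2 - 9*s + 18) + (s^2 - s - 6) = 2*s^2 - 10*s + 12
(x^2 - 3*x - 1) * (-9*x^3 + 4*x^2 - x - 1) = -9*x^5 + 31*x^4 - 4*x^3 - 2*x^2 + 4*x + 1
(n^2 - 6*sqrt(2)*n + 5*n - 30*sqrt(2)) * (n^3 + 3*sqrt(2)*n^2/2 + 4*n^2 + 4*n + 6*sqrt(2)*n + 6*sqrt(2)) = n^5 - 9*sqrt(2)*n^4/2 + 9*n^4 - 81*sqrt(2)*n^3/2 + 6*n^3 - 108*sqrt(2)*n^2 - 142*n^2 - 432*n - 90*sqrt(2)*n - 360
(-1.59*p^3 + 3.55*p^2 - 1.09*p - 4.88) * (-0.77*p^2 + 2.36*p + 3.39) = 1.2243*p^5 - 6.4859*p^4 + 3.8272*p^3 + 13.2197*p^2 - 15.2119*p - 16.5432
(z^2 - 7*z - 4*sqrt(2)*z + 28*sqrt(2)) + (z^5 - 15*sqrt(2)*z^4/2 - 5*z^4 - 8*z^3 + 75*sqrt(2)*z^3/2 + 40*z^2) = z^5 - 15*sqrt(2)*z^4/2 - 5*z^4 - 8*z^3 + 75*sqrt(2)*z^3/2 + 41*z^2 - 7*z - 4*sqrt(2)*z + 28*sqrt(2)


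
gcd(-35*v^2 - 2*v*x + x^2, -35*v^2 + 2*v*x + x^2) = 1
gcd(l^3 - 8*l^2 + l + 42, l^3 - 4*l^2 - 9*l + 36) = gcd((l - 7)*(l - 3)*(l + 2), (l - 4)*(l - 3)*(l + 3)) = l - 3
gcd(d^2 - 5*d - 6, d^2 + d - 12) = 1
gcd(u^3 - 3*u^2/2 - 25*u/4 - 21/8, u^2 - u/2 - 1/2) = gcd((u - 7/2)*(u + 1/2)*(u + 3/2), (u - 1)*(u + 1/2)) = u + 1/2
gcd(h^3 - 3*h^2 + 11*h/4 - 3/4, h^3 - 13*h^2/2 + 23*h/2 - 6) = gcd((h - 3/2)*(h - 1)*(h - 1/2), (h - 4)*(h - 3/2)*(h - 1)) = h^2 - 5*h/2 + 3/2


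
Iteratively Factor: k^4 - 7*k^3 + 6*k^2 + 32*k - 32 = (k - 4)*(k^3 - 3*k^2 - 6*k + 8) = (k - 4)^2*(k^2 + k - 2) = (k - 4)^2*(k + 2)*(k - 1)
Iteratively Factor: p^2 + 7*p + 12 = (p + 4)*(p + 3)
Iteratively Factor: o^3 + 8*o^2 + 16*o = (o + 4)*(o^2 + 4*o) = (o + 4)^2*(o)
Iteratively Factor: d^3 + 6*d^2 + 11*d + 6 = (d + 1)*(d^2 + 5*d + 6) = (d + 1)*(d + 2)*(d + 3)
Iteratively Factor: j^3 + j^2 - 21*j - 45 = (j + 3)*(j^2 - 2*j - 15) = (j + 3)^2*(j - 5)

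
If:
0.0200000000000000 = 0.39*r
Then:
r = 0.05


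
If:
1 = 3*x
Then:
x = 1/3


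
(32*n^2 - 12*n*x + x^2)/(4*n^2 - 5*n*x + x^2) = (-8*n + x)/(-n + x)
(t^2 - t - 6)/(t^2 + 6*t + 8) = (t - 3)/(t + 4)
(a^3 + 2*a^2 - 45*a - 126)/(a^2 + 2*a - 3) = (a^2 - a - 42)/(a - 1)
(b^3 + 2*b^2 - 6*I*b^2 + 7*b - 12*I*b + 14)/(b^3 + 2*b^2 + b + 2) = (b - 7*I)/(b - I)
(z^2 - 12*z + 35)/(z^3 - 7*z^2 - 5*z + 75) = (z - 7)/(z^2 - 2*z - 15)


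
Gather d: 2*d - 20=2*d - 20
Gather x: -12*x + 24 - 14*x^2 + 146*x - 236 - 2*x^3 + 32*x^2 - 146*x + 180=-2*x^3 + 18*x^2 - 12*x - 32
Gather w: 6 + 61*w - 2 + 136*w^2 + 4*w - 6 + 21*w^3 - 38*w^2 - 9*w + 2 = 21*w^3 + 98*w^2 + 56*w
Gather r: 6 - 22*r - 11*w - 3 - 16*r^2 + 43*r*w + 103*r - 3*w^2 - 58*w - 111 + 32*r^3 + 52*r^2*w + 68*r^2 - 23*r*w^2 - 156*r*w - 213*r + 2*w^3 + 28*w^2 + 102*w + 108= 32*r^3 + r^2*(52*w + 52) + r*(-23*w^2 - 113*w - 132) + 2*w^3 + 25*w^2 + 33*w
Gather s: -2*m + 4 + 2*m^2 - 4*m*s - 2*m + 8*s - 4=2*m^2 - 4*m + s*(8 - 4*m)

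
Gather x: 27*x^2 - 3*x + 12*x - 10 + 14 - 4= 27*x^2 + 9*x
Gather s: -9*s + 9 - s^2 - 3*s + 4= -s^2 - 12*s + 13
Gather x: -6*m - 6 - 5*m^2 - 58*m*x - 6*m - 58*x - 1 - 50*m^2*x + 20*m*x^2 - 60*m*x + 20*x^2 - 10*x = -5*m^2 - 12*m + x^2*(20*m + 20) + x*(-50*m^2 - 118*m - 68) - 7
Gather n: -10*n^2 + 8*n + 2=-10*n^2 + 8*n + 2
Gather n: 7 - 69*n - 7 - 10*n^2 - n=-10*n^2 - 70*n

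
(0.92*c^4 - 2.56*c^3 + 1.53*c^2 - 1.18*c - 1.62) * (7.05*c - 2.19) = 6.486*c^5 - 20.0628*c^4 + 16.3929*c^3 - 11.6697*c^2 - 8.8368*c + 3.5478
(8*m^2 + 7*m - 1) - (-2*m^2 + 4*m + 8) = 10*m^2 + 3*m - 9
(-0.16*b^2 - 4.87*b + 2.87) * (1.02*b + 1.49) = -0.1632*b^3 - 5.2058*b^2 - 4.3289*b + 4.2763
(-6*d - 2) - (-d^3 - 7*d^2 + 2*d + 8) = d^3 + 7*d^2 - 8*d - 10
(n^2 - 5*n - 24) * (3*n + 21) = 3*n^3 + 6*n^2 - 177*n - 504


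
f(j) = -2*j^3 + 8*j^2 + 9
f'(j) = -6*j^2 + 16*j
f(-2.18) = 67.74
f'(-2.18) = -63.39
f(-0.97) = 18.35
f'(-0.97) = -21.17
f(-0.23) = 9.45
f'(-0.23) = -4.00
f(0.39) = 10.10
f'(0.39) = 5.33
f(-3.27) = 164.47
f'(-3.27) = -116.48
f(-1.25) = 25.41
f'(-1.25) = -29.38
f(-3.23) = 159.86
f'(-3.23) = -114.28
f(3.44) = 22.25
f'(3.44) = -15.96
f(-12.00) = 4617.00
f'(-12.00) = -1056.00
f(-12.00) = 4617.00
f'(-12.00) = -1056.00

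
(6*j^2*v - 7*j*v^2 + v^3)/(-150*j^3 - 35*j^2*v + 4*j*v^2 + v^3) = v*(-j + v)/(25*j^2 + 10*j*v + v^2)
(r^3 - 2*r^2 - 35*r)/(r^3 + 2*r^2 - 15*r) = (r - 7)/(r - 3)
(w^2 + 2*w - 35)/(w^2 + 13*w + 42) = (w - 5)/(w + 6)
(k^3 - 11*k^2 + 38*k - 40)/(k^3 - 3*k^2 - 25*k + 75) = (k^2 - 6*k + 8)/(k^2 + 2*k - 15)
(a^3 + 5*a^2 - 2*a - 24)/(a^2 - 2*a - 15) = (a^2 + 2*a - 8)/(a - 5)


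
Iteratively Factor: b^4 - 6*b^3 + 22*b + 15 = (b + 1)*(b^3 - 7*b^2 + 7*b + 15) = (b - 3)*(b + 1)*(b^2 - 4*b - 5) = (b - 3)*(b + 1)^2*(b - 5)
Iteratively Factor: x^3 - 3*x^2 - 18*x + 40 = (x + 4)*(x^2 - 7*x + 10) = (x - 5)*(x + 4)*(x - 2)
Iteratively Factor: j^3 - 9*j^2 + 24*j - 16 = (j - 4)*(j^2 - 5*j + 4) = (j - 4)*(j - 1)*(j - 4)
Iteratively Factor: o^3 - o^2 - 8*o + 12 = (o - 2)*(o^2 + o - 6) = (o - 2)^2*(o + 3)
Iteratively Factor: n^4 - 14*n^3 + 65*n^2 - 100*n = (n)*(n^3 - 14*n^2 + 65*n - 100) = n*(n - 5)*(n^2 - 9*n + 20) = n*(n - 5)*(n - 4)*(n - 5)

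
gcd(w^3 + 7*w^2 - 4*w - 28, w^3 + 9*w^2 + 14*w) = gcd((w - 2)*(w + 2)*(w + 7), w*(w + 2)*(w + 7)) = w^2 + 9*w + 14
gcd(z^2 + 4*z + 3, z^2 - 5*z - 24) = z + 3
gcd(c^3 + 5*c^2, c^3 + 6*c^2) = c^2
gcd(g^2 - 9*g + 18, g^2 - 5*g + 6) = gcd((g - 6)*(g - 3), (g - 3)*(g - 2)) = g - 3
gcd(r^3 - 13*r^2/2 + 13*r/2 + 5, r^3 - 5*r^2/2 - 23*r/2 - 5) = r^2 - 9*r/2 - 5/2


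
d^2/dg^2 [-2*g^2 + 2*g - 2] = -4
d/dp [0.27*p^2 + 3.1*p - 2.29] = 0.54*p + 3.1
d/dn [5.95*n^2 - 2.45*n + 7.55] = 11.9*n - 2.45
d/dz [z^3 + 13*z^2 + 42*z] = 3*z^2 + 26*z + 42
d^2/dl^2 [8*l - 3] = 0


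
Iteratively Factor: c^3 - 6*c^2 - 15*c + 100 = (c + 4)*(c^2 - 10*c + 25) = (c - 5)*(c + 4)*(c - 5)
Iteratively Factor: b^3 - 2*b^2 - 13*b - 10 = (b - 5)*(b^2 + 3*b + 2) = (b - 5)*(b + 2)*(b + 1)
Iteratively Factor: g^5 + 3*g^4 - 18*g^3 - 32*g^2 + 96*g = (g - 3)*(g^4 + 6*g^3 - 32*g) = (g - 3)*(g + 4)*(g^3 + 2*g^2 - 8*g) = (g - 3)*(g + 4)^2*(g^2 - 2*g) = g*(g - 3)*(g + 4)^2*(g - 2)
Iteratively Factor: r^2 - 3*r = (r)*(r - 3)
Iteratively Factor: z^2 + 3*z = (z + 3)*(z)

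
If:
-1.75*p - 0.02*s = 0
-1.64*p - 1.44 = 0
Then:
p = -0.88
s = 76.83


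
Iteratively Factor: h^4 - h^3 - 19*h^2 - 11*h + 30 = (h + 3)*(h^3 - 4*h^2 - 7*h + 10) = (h - 5)*(h + 3)*(h^2 + h - 2) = (h - 5)*(h - 1)*(h + 3)*(h + 2)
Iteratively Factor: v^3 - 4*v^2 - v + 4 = (v + 1)*(v^2 - 5*v + 4) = (v - 1)*(v + 1)*(v - 4)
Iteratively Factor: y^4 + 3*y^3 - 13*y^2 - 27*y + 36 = (y + 3)*(y^3 - 13*y + 12) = (y - 3)*(y + 3)*(y^2 + 3*y - 4) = (y - 3)*(y + 3)*(y + 4)*(y - 1)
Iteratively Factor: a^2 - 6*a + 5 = (a - 5)*(a - 1)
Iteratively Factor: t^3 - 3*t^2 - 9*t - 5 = (t - 5)*(t^2 + 2*t + 1) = (t - 5)*(t + 1)*(t + 1)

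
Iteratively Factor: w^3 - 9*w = (w)*(w^2 - 9) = w*(w + 3)*(w - 3)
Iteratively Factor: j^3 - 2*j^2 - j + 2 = (j - 2)*(j^2 - 1) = (j - 2)*(j - 1)*(j + 1)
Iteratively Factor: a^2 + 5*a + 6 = (a + 2)*(a + 3)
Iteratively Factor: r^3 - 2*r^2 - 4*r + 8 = (r + 2)*(r^2 - 4*r + 4) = (r - 2)*(r + 2)*(r - 2)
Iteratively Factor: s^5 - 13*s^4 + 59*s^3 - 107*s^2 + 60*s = (s - 4)*(s^4 - 9*s^3 + 23*s^2 - 15*s) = (s - 5)*(s - 4)*(s^3 - 4*s^2 + 3*s) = (s - 5)*(s - 4)*(s - 1)*(s^2 - 3*s) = s*(s - 5)*(s - 4)*(s - 1)*(s - 3)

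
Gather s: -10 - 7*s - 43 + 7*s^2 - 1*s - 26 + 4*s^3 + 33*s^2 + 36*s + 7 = 4*s^3 + 40*s^2 + 28*s - 72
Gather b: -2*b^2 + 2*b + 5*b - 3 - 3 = -2*b^2 + 7*b - 6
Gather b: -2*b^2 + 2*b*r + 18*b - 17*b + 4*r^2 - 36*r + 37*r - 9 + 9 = -2*b^2 + b*(2*r + 1) + 4*r^2 + r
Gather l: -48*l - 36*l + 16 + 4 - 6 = 14 - 84*l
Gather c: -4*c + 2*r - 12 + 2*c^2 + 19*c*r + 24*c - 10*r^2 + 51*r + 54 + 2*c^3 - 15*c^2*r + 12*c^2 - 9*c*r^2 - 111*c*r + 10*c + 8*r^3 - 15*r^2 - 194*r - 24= 2*c^3 + c^2*(14 - 15*r) + c*(-9*r^2 - 92*r + 30) + 8*r^3 - 25*r^2 - 141*r + 18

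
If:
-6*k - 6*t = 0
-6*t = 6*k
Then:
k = -t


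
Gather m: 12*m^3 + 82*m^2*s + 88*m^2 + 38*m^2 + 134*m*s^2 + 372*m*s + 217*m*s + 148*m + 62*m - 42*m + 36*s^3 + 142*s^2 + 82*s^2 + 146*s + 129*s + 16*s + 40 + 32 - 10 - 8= 12*m^3 + m^2*(82*s + 126) + m*(134*s^2 + 589*s + 168) + 36*s^3 + 224*s^2 + 291*s + 54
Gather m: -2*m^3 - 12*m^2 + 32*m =-2*m^3 - 12*m^2 + 32*m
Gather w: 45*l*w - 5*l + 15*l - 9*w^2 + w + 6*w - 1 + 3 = 10*l - 9*w^2 + w*(45*l + 7) + 2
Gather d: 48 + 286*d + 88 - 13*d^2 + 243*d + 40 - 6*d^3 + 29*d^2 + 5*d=-6*d^3 + 16*d^2 + 534*d + 176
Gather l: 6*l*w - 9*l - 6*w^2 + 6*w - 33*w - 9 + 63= l*(6*w - 9) - 6*w^2 - 27*w + 54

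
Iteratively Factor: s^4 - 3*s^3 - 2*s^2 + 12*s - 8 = (s - 1)*(s^3 - 2*s^2 - 4*s + 8) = (s - 2)*(s - 1)*(s^2 - 4) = (s - 2)^2*(s - 1)*(s + 2)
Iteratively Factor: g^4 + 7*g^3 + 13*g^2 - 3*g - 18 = (g + 3)*(g^3 + 4*g^2 + g - 6) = (g + 2)*(g + 3)*(g^2 + 2*g - 3) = (g - 1)*(g + 2)*(g + 3)*(g + 3)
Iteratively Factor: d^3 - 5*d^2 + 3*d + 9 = (d - 3)*(d^2 - 2*d - 3) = (d - 3)*(d + 1)*(d - 3)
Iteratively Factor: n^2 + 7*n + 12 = (n + 4)*(n + 3)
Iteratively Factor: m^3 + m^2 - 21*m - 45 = (m + 3)*(m^2 - 2*m - 15) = (m + 3)^2*(m - 5)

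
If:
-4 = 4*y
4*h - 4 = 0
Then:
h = 1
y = -1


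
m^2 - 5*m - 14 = (m - 7)*(m + 2)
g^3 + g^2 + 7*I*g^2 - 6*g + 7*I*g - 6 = (g + 1)*(g + I)*(g + 6*I)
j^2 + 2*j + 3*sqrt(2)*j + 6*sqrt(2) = (j + 2)*(j + 3*sqrt(2))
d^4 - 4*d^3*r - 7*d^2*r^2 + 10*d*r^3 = d*(d - 5*r)*(d - r)*(d + 2*r)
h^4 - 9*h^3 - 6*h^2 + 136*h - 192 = (h - 8)*(h - 3)*(h - 2)*(h + 4)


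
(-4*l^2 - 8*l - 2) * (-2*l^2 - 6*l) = 8*l^4 + 40*l^3 + 52*l^2 + 12*l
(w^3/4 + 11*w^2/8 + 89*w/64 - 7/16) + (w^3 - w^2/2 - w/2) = 5*w^3/4 + 7*w^2/8 + 57*w/64 - 7/16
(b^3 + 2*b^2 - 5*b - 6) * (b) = b^4 + 2*b^3 - 5*b^2 - 6*b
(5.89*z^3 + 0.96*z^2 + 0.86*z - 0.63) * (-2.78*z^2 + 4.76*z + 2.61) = -16.3742*z^5 + 25.3676*z^4 + 17.5517*z^3 + 8.3506*z^2 - 0.7542*z - 1.6443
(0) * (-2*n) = 0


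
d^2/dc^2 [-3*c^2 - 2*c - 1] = -6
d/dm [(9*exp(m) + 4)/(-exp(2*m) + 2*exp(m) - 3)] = (9*exp(2*m) + 8*exp(m) - 35)*exp(m)/(exp(4*m) - 4*exp(3*m) + 10*exp(2*m) - 12*exp(m) + 9)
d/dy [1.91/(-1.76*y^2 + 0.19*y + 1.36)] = (6.7232*y - 0.3629)/(-1.76*y^2 + 0.19*y + 1.36)^2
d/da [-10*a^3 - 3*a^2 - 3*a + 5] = -30*a^2 - 6*a - 3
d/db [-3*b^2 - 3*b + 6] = -6*b - 3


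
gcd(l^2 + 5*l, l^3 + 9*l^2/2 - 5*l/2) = l^2 + 5*l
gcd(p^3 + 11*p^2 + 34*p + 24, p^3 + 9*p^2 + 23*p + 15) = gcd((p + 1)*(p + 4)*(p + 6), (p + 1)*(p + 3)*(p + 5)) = p + 1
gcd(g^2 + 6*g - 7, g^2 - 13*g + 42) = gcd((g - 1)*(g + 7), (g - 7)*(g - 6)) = 1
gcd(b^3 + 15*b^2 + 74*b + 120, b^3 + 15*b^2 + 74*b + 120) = b^3 + 15*b^2 + 74*b + 120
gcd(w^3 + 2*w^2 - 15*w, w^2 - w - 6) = w - 3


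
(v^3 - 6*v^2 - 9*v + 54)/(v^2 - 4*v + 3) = (v^2 - 3*v - 18)/(v - 1)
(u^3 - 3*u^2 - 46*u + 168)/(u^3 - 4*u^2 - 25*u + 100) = (u^2 + u - 42)/(u^2 - 25)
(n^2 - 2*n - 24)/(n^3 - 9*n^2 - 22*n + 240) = (n + 4)/(n^2 - 3*n - 40)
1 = 1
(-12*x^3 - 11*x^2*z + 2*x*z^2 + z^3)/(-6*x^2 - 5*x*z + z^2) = (12*x^2 - x*z - z^2)/(6*x - z)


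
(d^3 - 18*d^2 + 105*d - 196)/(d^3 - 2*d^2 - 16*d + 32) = (d^2 - 14*d + 49)/(d^2 + 2*d - 8)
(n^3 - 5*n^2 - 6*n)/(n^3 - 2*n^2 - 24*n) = (n + 1)/(n + 4)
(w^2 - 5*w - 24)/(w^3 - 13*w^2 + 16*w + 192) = 1/(w - 8)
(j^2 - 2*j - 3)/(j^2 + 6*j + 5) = (j - 3)/(j + 5)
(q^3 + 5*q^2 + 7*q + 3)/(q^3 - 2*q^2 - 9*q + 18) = (q^2 + 2*q + 1)/(q^2 - 5*q + 6)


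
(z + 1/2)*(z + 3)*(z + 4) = z^3 + 15*z^2/2 + 31*z/2 + 6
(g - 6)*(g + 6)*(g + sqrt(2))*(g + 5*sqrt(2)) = g^4 + 6*sqrt(2)*g^3 - 26*g^2 - 216*sqrt(2)*g - 360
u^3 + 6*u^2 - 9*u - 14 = (u - 2)*(u + 1)*(u + 7)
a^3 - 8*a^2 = a^2*(a - 8)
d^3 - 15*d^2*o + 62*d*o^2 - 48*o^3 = (d - 8*o)*(d - 6*o)*(d - o)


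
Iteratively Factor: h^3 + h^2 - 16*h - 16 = (h + 1)*(h^2 - 16) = (h + 1)*(h + 4)*(h - 4)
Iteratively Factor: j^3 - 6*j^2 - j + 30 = (j - 5)*(j^2 - j - 6) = (j - 5)*(j - 3)*(j + 2)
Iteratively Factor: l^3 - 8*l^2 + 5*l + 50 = (l + 2)*(l^2 - 10*l + 25) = (l - 5)*(l + 2)*(l - 5)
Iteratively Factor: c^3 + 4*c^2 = (c)*(c^2 + 4*c) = c*(c + 4)*(c)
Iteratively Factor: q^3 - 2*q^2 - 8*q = (q - 4)*(q^2 + 2*q) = (q - 4)*(q + 2)*(q)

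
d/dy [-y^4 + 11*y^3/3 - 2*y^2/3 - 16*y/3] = -4*y^3 + 11*y^2 - 4*y/3 - 16/3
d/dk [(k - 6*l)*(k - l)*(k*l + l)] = l*(3*k^2 - 14*k*l + 2*k + 6*l^2 - 7*l)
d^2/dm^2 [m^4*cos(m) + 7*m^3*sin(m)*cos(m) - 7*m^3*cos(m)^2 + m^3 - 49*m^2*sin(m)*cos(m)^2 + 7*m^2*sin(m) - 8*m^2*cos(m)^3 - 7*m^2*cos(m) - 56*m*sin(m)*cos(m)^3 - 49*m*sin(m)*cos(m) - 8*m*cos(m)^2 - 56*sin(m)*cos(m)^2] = -m^4*cos(m) - 8*m^3*sin(m) + 14*sqrt(2)*m^3*cos(2*m + pi/4) + 21*m^2*sin(m)/4 + 441*m^2*sin(3*m)/4 + 42*sqrt(2)*m^2*sin(2*m + pi/4) + 25*m^2*cos(m) + 18*m^2*cos(3*m) + 52*m*sin(m) + 175*m*sin(2*m) + 24*m*sin(3*m) + 112*m*sin(4*m) - 21*m*cos(m) - 5*m*cos(2*m) - 147*m*cos(3*m) - 15*m + 7*sin(m)/2 + 16*sin(2*m) + 203*sin(3*m)/2 - 26*cos(m) - 112*cos(2*m)^2 - 154*cos(2*m) - 4*cos(3*m) + 56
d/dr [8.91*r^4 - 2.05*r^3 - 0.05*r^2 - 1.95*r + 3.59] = 35.64*r^3 - 6.15*r^2 - 0.1*r - 1.95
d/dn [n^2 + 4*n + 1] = 2*n + 4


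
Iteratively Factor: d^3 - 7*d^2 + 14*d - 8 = (d - 4)*(d^2 - 3*d + 2) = (d - 4)*(d - 2)*(d - 1)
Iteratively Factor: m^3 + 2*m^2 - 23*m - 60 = (m + 3)*(m^2 - m - 20) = (m - 5)*(m + 3)*(m + 4)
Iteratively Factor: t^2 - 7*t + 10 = (t - 2)*(t - 5)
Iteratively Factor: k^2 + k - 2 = (k - 1)*(k + 2)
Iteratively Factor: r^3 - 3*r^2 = (r)*(r^2 - 3*r) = r^2*(r - 3)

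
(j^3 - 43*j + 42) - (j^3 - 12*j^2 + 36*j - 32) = 12*j^2 - 79*j + 74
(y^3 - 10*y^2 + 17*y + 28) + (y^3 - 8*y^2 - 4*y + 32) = 2*y^3 - 18*y^2 + 13*y + 60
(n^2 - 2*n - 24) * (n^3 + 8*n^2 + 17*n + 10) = n^5 + 6*n^4 - 23*n^3 - 216*n^2 - 428*n - 240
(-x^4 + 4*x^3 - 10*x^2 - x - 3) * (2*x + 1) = -2*x^5 + 7*x^4 - 16*x^3 - 12*x^2 - 7*x - 3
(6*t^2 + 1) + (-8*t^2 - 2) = -2*t^2 - 1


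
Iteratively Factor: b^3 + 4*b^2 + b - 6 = (b + 2)*(b^2 + 2*b - 3) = (b - 1)*(b + 2)*(b + 3)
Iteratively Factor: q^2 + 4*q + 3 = (q + 3)*(q + 1)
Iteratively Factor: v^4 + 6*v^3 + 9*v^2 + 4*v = (v)*(v^3 + 6*v^2 + 9*v + 4) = v*(v + 1)*(v^2 + 5*v + 4) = v*(v + 1)*(v + 4)*(v + 1)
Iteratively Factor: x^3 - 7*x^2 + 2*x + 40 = (x - 5)*(x^2 - 2*x - 8) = (x - 5)*(x - 4)*(x + 2)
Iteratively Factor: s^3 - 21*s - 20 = (s - 5)*(s^2 + 5*s + 4) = (s - 5)*(s + 4)*(s + 1)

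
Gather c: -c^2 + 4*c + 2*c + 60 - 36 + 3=-c^2 + 6*c + 27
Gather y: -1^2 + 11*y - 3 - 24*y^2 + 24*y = -24*y^2 + 35*y - 4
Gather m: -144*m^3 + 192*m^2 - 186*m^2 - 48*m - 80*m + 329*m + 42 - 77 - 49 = -144*m^3 + 6*m^2 + 201*m - 84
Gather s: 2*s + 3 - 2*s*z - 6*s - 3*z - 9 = s*(-2*z - 4) - 3*z - 6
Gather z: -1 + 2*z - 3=2*z - 4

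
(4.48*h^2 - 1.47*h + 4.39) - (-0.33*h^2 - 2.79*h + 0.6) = 4.81*h^2 + 1.32*h + 3.79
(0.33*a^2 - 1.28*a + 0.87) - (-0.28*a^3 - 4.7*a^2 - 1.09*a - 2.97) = 0.28*a^3 + 5.03*a^2 - 0.19*a + 3.84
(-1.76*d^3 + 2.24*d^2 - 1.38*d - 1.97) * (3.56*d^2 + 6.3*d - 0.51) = -6.2656*d^5 - 3.1136*d^4 + 10.0968*d^3 - 16.8496*d^2 - 11.7072*d + 1.0047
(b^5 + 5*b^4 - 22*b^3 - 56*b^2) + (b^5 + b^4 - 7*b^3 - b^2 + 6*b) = 2*b^5 + 6*b^4 - 29*b^3 - 57*b^2 + 6*b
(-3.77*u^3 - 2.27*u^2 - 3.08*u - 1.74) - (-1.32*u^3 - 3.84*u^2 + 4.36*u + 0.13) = -2.45*u^3 + 1.57*u^2 - 7.44*u - 1.87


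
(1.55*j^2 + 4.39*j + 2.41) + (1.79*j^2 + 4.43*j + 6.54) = 3.34*j^2 + 8.82*j + 8.95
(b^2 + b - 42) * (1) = b^2 + b - 42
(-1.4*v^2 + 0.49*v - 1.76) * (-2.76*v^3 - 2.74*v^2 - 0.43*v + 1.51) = 3.864*v^5 + 2.4836*v^4 + 4.117*v^3 + 2.4977*v^2 + 1.4967*v - 2.6576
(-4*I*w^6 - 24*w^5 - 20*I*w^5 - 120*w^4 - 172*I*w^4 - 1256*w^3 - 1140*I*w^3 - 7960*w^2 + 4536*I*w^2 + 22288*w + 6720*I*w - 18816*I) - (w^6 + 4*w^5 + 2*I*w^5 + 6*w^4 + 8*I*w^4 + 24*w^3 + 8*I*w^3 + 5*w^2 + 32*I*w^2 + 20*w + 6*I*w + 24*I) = -w^6 - 4*I*w^6 - 28*w^5 - 22*I*w^5 - 126*w^4 - 180*I*w^4 - 1280*w^3 - 1148*I*w^3 - 7965*w^2 + 4504*I*w^2 + 22268*w + 6714*I*w - 18840*I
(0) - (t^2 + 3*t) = -t^2 - 3*t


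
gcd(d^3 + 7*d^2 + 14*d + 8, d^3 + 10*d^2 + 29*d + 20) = d^2 + 5*d + 4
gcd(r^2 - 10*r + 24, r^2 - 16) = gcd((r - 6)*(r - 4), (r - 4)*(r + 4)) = r - 4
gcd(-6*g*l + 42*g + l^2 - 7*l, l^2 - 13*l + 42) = l - 7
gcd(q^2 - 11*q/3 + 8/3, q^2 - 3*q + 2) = q - 1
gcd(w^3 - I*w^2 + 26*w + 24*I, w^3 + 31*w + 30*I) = w^2 - 5*I*w + 6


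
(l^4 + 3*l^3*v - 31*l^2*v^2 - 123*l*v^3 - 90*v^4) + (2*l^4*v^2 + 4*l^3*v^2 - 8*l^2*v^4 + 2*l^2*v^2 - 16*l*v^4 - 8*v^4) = 2*l^4*v^2 + l^4 + 4*l^3*v^2 + 3*l^3*v - 8*l^2*v^4 - 29*l^2*v^2 - 16*l*v^4 - 123*l*v^3 - 98*v^4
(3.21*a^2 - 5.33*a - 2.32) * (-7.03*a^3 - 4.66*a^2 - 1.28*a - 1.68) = -22.5663*a^5 + 22.5113*a^4 + 37.0386*a^3 + 12.2408*a^2 + 11.924*a + 3.8976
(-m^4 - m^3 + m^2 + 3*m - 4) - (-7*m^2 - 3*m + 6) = -m^4 - m^3 + 8*m^2 + 6*m - 10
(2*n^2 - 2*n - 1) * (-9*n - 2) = -18*n^3 + 14*n^2 + 13*n + 2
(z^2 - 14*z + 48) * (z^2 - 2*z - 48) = z^4 - 16*z^3 + 28*z^2 + 576*z - 2304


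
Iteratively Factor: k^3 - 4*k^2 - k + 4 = (k + 1)*(k^2 - 5*k + 4) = (k - 1)*(k + 1)*(k - 4)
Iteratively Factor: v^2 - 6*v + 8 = (v - 2)*(v - 4)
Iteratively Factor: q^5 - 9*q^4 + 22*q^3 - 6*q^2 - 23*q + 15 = (q - 5)*(q^4 - 4*q^3 + 2*q^2 + 4*q - 3) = (q - 5)*(q - 1)*(q^3 - 3*q^2 - q + 3) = (q - 5)*(q - 3)*(q - 1)*(q^2 - 1) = (q - 5)*(q - 3)*(q - 1)*(q + 1)*(q - 1)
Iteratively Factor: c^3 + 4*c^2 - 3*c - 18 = (c + 3)*(c^2 + c - 6) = (c + 3)^2*(c - 2)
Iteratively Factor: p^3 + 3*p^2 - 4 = (p - 1)*(p^2 + 4*p + 4) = (p - 1)*(p + 2)*(p + 2)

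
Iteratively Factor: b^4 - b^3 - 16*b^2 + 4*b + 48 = (b + 3)*(b^3 - 4*b^2 - 4*b + 16) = (b - 4)*(b + 3)*(b^2 - 4) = (b - 4)*(b - 2)*(b + 3)*(b + 2)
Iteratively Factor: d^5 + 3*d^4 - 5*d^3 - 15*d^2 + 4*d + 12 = (d + 2)*(d^4 + d^3 - 7*d^2 - d + 6) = (d - 2)*(d + 2)*(d^3 + 3*d^2 - d - 3) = (d - 2)*(d - 1)*(d + 2)*(d^2 + 4*d + 3) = (d - 2)*(d - 1)*(d + 2)*(d + 3)*(d + 1)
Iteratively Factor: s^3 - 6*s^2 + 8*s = (s - 4)*(s^2 - 2*s) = s*(s - 4)*(s - 2)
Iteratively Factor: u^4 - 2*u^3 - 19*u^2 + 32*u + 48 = (u - 4)*(u^3 + 2*u^2 - 11*u - 12) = (u - 4)*(u + 1)*(u^2 + u - 12) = (u - 4)*(u + 1)*(u + 4)*(u - 3)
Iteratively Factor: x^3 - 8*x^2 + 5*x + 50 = (x - 5)*(x^2 - 3*x - 10) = (x - 5)^2*(x + 2)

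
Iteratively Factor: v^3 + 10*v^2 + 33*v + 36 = (v + 3)*(v^2 + 7*v + 12) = (v + 3)*(v + 4)*(v + 3)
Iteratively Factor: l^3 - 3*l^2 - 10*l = (l)*(l^2 - 3*l - 10) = l*(l + 2)*(l - 5)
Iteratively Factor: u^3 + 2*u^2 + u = (u + 1)*(u^2 + u) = u*(u + 1)*(u + 1)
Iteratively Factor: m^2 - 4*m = (m - 4)*(m)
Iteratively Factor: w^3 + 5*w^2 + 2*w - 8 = (w - 1)*(w^2 + 6*w + 8) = (w - 1)*(w + 4)*(w + 2)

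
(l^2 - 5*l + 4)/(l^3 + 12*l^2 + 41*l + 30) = (l^2 - 5*l + 4)/(l^3 + 12*l^2 + 41*l + 30)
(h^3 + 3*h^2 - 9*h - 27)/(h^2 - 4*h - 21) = (h^2 - 9)/(h - 7)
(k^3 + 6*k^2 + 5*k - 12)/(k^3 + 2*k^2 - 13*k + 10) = (k^2 + 7*k + 12)/(k^2 + 3*k - 10)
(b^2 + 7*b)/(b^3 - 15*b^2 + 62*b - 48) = b*(b + 7)/(b^3 - 15*b^2 + 62*b - 48)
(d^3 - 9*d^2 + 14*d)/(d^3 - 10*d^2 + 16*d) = (d - 7)/(d - 8)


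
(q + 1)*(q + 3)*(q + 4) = q^3 + 8*q^2 + 19*q + 12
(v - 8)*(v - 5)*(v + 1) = v^3 - 12*v^2 + 27*v + 40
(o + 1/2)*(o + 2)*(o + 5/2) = o^3 + 5*o^2 + 29*o/4 + 5/2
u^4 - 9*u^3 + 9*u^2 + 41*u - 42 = (u - 7)*(u - 3)*(u - 1)*(u + 2)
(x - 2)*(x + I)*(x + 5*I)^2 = x^4 - 2*x^3 + 11*I*x^3 - 35*x^2 - 22*I*x^2 + 70*x - 25*I*x + 50*I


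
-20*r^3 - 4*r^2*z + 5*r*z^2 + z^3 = (-2*r + z)*(2*r + z)*(5*r + z)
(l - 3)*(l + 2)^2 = l^3 + l^2 - 8*l - 12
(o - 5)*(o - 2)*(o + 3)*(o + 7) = o^4 + 3*o^3 - 39*o^2 - 47*o + 210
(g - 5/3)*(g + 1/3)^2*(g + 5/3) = g^4 + 2*g^3/3 - 8*g^2/3 - 50*g/27 - 25/81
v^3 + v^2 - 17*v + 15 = (v - 3)*(v - 1)*(v + 5)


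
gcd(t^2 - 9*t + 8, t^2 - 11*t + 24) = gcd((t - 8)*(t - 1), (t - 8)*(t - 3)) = t - 8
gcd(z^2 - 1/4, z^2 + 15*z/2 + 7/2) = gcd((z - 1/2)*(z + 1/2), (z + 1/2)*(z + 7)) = z + 1/2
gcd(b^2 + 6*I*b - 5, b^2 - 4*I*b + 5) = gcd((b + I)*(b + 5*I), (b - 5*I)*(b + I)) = b + I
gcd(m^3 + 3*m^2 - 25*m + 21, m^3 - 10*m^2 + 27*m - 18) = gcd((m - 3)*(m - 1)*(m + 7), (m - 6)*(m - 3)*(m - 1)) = m^2 - 4*m + 3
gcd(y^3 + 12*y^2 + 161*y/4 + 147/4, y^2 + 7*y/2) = y + 7/2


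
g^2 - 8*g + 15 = (g - 5)*(g - 3)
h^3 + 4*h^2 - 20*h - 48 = (h - 4)*(h + 2)*(h + 6)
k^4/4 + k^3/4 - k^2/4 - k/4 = k*(k/4 + 1/4)*(k - 1)*(k + 1)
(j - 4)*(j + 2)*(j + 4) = j^3 + 2*j^2 - 16*j - 32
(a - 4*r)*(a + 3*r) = a^2 - a*r - 12*r^2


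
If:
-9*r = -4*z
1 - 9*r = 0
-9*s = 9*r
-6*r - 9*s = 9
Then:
No Solution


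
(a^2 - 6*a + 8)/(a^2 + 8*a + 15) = (a^2 - 6*a + 8)/(a^2 + 8*a + 15)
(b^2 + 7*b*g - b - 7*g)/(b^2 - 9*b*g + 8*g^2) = (b^2 + 7*b*g - b - 7*g)/(b^2 - 9*b*g + 8*g^2)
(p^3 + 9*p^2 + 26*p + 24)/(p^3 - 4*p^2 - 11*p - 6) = (p^3 + 9*p^2 + 26*p + 24)/(p^3 - 4*p^2 - 11*p - 6)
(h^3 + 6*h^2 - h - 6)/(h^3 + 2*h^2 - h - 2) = (h + 6)/(h + 2)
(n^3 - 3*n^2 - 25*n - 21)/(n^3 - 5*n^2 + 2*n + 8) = (n^2 - 4*n - 21)/(n^2 - 6*n + 8)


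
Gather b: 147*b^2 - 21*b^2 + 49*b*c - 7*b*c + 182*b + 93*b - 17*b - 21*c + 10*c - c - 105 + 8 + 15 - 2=126*b^2 + b*(42*c + 258) - 12*c - 84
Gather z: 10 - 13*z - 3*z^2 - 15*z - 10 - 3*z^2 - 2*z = -6*z^2 - 30*z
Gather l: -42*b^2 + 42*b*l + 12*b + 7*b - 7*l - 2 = -42*b^2 + 19*b + l*(42*b - 7) - 2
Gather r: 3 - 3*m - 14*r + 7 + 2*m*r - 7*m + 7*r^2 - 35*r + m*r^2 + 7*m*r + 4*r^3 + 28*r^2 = -10*m + 4*r^3 + r^2*(m + 35) + r*(9*m - 49) + 10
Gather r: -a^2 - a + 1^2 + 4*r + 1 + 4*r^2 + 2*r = -a^2 - a + 4*r^2 + 6*r + 2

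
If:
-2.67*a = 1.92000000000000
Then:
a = -0.72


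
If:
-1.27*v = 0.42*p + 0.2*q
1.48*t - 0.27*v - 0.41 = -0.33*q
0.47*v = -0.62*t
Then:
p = -5.03237443560024*v - 0.591630591630592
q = 4.21798631476051*v + 1.24242424242424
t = -0.758064516129032*v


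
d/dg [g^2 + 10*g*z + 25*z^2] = 2*g + 10*z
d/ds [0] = 0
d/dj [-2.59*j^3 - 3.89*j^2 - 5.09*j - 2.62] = -7.77*j^2 - 7.78*j - 5.09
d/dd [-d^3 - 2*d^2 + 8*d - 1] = -3*d^2 - 4*d + 8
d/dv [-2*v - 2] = -2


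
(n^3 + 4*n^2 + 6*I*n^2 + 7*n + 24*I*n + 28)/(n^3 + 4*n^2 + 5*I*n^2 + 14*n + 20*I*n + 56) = (n - I)/(n - 2*I)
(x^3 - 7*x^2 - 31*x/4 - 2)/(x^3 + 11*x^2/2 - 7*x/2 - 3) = (x^2 - 15*x/2 - 4)/(x^2 + 5*x - 6)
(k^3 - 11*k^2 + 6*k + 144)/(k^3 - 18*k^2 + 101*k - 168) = (k^2 - 3*k - 18)/(k^2 - 10*k + 21)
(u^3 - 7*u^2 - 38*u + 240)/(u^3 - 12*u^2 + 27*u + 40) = (u + 6)/(u + 1)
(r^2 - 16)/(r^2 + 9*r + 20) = (r - 4)/(r + 5)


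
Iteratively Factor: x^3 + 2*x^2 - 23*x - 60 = (x + 4)*(x^2 - 2*x - 15) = (x + 3)*(x + 4)*(x - 5)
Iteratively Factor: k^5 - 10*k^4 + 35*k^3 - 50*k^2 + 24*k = (k - 2)*(k^4 - 8*k^3 + 19*k^2 - 12*k) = (k - 4)*(k - 2)*(k^3 - 4*k^2 + 3*k) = (k - 4)*(k - 2)*(k - 1)*(k^2 - 3*k) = (k - 4)*(k - 3)*(k - 2)*(k - 1)*(k)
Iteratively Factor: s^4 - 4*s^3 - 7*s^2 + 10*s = (s - 1)*(s^3 - 3*s^2 - 10*s) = (s - 5)*(s - 1)*(s^2 + 2*s) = (s - 5)*(s - 1)*(s + 2)*(s)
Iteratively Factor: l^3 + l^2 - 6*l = (l + 3)*(l^2 - 2*l) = (l - 2)*(l + 3)*(l)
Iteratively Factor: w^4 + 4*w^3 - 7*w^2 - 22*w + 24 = (w + 4)*(w^3 - 7*w + 6) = (w - 2)*(w + 4)*(w^2 + 2*w - 3) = (w - 2)*(w + 3)*(w + 4)*(w - 1)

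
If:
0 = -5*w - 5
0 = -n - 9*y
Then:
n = -9*y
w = -1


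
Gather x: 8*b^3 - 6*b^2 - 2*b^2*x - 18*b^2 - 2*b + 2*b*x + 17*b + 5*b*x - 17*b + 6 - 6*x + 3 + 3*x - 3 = 8*b^3 - 24*b^2 - 2*b + x*(-2*b^2 + 7*b - 3) + 6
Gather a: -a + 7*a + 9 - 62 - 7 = 6*a - 60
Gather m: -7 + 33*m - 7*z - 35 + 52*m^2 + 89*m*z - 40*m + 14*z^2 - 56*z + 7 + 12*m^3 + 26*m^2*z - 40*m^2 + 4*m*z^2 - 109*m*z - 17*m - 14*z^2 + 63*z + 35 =12*m^3 + m^2*(26*z + 12) + m*(4*z^2 - 20*z - 24)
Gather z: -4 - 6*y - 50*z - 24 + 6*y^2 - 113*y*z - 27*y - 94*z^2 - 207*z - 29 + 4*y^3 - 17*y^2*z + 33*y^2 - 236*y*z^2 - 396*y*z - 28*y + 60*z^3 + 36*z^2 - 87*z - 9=4*y^3 + 39*y^2 - 61*y + 60*z^3 + z^2*(-236*y - 58) + z*(-17*y^2 - 509*y - 344) - 66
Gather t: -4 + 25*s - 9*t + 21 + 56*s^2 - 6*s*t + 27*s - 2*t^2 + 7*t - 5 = 56*s^2 + 52*s - 2*t^2 + t*(-6*s - 2) + 12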